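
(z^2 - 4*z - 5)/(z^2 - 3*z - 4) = (z - 5)/(z - 4)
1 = 1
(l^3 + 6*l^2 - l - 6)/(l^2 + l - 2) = (l^2 + 7*l + 6)/(l + 2)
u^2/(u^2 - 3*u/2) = 2*u/(2*u - 3)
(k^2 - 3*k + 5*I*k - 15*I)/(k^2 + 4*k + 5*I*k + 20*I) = (k - 3)/(k + 4)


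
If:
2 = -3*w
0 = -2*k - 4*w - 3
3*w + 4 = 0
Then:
No Solution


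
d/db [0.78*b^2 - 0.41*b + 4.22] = 1.56*b - 0.41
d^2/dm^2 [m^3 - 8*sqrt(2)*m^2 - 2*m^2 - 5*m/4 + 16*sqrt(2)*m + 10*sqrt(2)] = 6*m - 16*sqrt(2) - 4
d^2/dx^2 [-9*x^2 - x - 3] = -18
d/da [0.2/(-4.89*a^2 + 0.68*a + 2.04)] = (1.956*a - 0.136)/(-4.89*a^2 + 0.68*a + 2.04)^2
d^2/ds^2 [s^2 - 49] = 2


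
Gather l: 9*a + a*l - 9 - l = 9*a + l*(a - 1) - 9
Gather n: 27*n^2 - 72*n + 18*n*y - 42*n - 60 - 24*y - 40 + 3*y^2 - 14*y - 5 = 27*n^2 + n*(18*y - 114) + 3*y^2 - 38*y - 105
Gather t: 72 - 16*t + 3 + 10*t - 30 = 45 - 6*t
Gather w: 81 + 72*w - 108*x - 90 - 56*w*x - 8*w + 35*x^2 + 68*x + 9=w*(64 - 56*x) + 35*x^2 - 40*x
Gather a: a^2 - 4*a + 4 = a^2 - 4*a + 4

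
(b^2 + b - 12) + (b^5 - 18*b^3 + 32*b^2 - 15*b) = b^5 - 18*b^3 + 33*b^2 - 14*b - 12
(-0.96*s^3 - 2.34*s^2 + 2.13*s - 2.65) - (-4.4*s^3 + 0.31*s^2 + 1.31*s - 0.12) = 3.44*s^3 - 2.65*s^2 + 0.82*s - 2.53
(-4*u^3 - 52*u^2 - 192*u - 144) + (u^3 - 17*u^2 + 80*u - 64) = -3*u^3 - 69*u^2 - 112*u - 208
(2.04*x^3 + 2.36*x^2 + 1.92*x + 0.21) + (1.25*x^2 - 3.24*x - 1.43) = 2.04*x^3 + 3.61*x^2 - 1.32*x - 1.22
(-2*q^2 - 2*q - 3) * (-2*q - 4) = 4*q^3 + 12*q^2 + 14*q + 12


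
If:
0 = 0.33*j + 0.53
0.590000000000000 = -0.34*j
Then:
No Solution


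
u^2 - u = u*(u - 1)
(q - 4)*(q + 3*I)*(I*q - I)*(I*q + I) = -q^4 + 4*q^3 - 3*I*q^3 + q^2 + 12*I*q^2 - 4*q + 3*I*q - 12*I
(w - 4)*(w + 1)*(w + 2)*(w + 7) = w^4 + 6*w^3 - 17*w^2 - 78*w - 56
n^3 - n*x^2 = n*(n - x)*(n + x)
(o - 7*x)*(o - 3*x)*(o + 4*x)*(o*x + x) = o^4*x - 6*o^3*x^2 + o^3*x - 19*o^2*x^3 - 6*o^2*x^2 + 84*o*x^4 - 19*o*x^3 + 84*x^4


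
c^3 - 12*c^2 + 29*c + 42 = (c - 7)*(c - 6)*(c + 1)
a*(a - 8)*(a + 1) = a^3 - 7*a^2 - 8*a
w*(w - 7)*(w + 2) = w^3 - 5*w^2 - 14*w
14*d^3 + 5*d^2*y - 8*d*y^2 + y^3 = (-7*d + y)*(-2*d + y)*(d + y)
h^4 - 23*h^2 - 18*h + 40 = (h - 5)*(h - 1)*(h + 2)*(h + 4)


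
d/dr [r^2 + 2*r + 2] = 2*r + 2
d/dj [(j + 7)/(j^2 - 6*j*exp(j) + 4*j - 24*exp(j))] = (j^2 - 6*j*exp(j) + 4*j + 2*(j + 7)*(3*j*exp(j) - j + 15*exp(j) - 2) - 24*exp(j))/(j^2 - 6*j*exp(j) + 4*j - 24*exp(j))^2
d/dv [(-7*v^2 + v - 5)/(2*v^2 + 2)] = (-v^2 - 4*v + 1)/(2*(v^4 + 2*v^2 + 1))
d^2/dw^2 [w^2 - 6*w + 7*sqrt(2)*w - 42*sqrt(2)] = 2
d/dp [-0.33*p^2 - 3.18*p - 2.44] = -0.66*p - 3.18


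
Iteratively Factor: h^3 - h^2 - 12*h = (h + 3)*(h^2 - 4*h) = (h - 4)*(h + 3)*(h)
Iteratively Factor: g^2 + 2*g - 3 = (g - 1)*(g + 3)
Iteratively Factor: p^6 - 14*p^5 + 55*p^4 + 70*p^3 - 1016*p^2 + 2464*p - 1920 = (p - 2)*(p^5 - 12*p^4 + 31*p^3 + 132*p^2 - 752*p + 960) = (p - 4)*(p - 2)*(p^4 - 8*p^3 - p^2 + 128*p - 240) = (p - 5)*(p - 4)*(p - 2)*(p^3 - 3*p^2 - 16*p + 48) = (p - 5)*(p - 4)*(p - 2)*(p + 4)*(p^2 - 7*p + 12) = (p - 5)*(p - 4)*(p - 3)*(p - 2)*(p + 4)*(p - 4)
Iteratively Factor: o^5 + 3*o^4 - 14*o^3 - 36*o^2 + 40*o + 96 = (o + 2)*(o^4 + o^3 - 16*o^2 - 4*o + 48) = (o + 2)^2*(o^3 - o^2 - 14*o + 24) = (o - 2)*(o + 2)^2*(o^2 + o - 12) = (o - 2)*(o + 2)^2*(o + 4)*(o - 3)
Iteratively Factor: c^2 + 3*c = (c)*(c + 3)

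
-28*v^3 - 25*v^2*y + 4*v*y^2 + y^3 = (-4*v + y)*(v + y)*(7*v + y)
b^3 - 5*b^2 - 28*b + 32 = (b - 8)*(b - 1)*(b + 4)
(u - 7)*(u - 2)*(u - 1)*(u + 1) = u^4 - 9*u^3 + 13*u^2 + 9*u - 14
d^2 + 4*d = d*(d + 4)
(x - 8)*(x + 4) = x^2 - 4*x - 32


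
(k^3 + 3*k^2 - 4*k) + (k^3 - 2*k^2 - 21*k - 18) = 2*k^3 + k^2 - 25*k - 18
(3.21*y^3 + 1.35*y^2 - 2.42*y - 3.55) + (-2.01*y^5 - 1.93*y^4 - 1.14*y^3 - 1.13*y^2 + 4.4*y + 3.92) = -2.01*y^5 - 1.93*y^4 + 2.07*y^3 + 0.22*y^2 + 1.98*y + 0.37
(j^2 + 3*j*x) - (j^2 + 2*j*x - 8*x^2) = j*x + 8*x^2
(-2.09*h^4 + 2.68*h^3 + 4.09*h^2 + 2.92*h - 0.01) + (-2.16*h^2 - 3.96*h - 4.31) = -2.09*h^4 + 2.68*h^3 + 1.93*h^2 - 1.04*h - 4.32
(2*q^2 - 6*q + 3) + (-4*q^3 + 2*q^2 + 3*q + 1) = -4*q^3 + 4*q^2 - 3*q + 4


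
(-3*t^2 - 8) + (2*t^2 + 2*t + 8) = -t^2 + 2*t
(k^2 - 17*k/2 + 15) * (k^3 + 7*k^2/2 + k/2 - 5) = k^5 - 5*k^4 - 57*k^3/4 + 173*k^2/4 + 50*k - 75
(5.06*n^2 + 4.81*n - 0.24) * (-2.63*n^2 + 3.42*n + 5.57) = -13.3078*n^4 + 4.6549*n^3 + 45.2656*n^2 + 25.9709*n - 1.3368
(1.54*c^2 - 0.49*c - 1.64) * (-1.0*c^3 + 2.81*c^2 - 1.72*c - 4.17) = -1.54*c^5 + 4.8174*c^4 - 2.3857*c^3 - 10.1874*c^2 + 4.8641*c + 6.8388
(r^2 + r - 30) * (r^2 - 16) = r^4 + r^3 - 46*r^2 - 16*r + 480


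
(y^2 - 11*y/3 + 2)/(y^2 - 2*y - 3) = (y - 2/3)/(y + 1)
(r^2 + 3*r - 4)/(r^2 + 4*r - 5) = (r + 4)/(r + 5)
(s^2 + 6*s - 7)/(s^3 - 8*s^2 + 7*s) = (s + 7)/(s*(s - 7))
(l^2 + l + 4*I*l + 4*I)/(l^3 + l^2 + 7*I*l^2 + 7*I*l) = (l + 4*I)/(l*(l + 7*I))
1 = 1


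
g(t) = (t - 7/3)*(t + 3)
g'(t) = 2*t + 2/3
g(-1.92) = -4.59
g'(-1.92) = -3.17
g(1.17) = -4.85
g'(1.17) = 3.01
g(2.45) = 0.64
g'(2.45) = 5.57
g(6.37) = 37.82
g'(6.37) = 13.41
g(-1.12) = -6.49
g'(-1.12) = -1.57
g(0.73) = -5.98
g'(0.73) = 2.13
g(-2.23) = -3.51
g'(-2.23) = -3.79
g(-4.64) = 11.44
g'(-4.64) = -8.61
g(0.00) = -7.00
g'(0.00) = 0.67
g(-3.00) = 0.00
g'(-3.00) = -5.33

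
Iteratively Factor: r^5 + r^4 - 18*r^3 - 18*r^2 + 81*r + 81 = (r - 3)*(r^4 + 4*r^3 - 6*r^2 - 36*r - 27) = (r - 3)^2*(r^3 + 7*r^2 + 15*r + 9) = (r - 3)^2*(r + 3)*(r^2 + 4*r + 3) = (r - 3)^2*(r + 1)*(r + 3)*(r + 3)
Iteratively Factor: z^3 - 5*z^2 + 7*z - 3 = (z - 3)*(z^2 - 2*z + 1) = (z - 3)*(z - 1)*(z - 1)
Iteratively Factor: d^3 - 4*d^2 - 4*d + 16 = (d - 4)*(d^2 - 4) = (d - 4)*(d + 2)*(d - 2)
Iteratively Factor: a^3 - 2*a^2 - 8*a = (a - 4)*(a^2 + 2*a) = (a - 4)*(a + 2)*(a)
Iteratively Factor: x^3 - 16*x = (x)*(x^2 - 16) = x*(x + 4)*(x - 4)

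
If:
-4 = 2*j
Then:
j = -2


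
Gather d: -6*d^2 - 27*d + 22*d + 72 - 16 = -6*d^2 - 5*d + 56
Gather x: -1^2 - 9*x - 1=-9*x - 2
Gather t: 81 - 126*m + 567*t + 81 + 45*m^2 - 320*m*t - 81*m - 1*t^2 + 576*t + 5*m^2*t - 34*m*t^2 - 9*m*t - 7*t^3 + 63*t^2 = 45*m^2 - 207*m - 7*t^3 + t^2*(62 - 34*m) + t*(5*m^2 - 329*m + 1143) + 162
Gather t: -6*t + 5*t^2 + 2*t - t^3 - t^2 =-t^3 + 4*t^2 - 4*t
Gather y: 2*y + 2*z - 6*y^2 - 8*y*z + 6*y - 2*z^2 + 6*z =-6*y^2 + y*(8 - 8*z) - 2*z^2 + 8*z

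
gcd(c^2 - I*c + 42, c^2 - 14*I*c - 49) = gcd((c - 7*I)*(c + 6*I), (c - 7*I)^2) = c - 7*I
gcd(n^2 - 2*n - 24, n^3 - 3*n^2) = 1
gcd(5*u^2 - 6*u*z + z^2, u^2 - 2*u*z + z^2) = -u + z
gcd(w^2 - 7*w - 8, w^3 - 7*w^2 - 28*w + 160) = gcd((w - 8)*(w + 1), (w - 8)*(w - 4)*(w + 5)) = w - 8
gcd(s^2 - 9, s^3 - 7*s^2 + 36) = s - 3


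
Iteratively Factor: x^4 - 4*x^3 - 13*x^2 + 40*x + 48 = (x + 3)*(x^3 - 7*x^2 + 8*x + 16) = (x + 1)*(x + 3)*(x^2 - 8*x + 16) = (x - 4)*(x + 1)*(x + 3)*(x - 4)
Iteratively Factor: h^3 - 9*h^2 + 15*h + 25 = (h + 1)*(h^2 - 10*h + 25) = (h - 5)*(h + 1)*(h - 5)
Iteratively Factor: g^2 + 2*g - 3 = (g + 3)*(g - 1)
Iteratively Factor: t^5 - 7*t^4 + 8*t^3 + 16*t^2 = (t - 4)*(t^4 - 3*t^3 - 4*t^2) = t*(t - 4)*(t^3 - 3*t^2 - 4*t) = t^2*(t - 4)*(t^2 - 3*t - 4) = t^2*(t - 4)*(t + 1)*(t - 4)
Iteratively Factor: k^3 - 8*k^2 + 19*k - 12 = (k - 1)*(k^2 - 7*k + 12) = (k - 3)*(k - 1)*(k - 4)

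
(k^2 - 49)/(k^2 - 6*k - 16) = (49 - k^2)/(-k^2 + 6*k + 16)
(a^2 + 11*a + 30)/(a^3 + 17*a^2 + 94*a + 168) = (a + 5)/(a^2 + 11*a + 28)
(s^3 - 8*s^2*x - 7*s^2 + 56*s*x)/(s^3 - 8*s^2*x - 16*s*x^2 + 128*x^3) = s*(7 - s)/(-s^2 + 16*x^2)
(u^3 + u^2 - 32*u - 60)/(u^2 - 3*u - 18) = (u^2 + 7*u + 10)/(u + 3)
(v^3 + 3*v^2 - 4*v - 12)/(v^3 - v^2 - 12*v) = (v^2 - 4)/(v*(v - 4))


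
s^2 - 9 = (s - 3)*(s + 3)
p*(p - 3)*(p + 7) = p^3 + 4*p^2 - 21*p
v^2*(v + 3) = v^3 + 3*v^2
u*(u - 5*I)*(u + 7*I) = u^3 + 2*I*u^2 + 35*u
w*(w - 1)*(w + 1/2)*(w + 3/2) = w^4 + w^3 - 5*w^2/4 - 3*w/4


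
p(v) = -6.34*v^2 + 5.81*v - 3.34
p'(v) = 5.81 - 12.68*v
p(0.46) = -2.01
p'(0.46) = -0.02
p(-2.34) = -51.65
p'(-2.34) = 35.48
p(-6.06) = -271.38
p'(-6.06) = 82.65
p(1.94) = -15.93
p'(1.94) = -18.79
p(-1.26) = -20.73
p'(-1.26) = 21.79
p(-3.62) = -107.45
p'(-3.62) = 51.71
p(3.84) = -74.52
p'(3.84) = -42.88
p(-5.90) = -258.31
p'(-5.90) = 80.62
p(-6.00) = -266.44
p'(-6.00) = 81.89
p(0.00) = -3.34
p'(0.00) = 5.81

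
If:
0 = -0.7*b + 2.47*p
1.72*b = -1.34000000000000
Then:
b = -0.78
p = -0.22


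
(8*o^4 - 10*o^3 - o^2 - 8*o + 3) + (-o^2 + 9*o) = 8*o^4 - 10*o^3 - 2*o^2 + o + 3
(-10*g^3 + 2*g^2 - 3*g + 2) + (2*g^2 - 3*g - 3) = -10*g^3 + 4*g^2 - 6*g - 1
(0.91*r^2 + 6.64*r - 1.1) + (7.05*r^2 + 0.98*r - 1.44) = 7.96*r^2 + 7.62*r - 2.54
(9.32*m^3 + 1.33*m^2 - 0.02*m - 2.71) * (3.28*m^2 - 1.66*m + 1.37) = 30.5696*m^5 - 11.1088*m^4 + 10.495*m^3 - 7.0335*m^2 + 4.4712*m - 3.7127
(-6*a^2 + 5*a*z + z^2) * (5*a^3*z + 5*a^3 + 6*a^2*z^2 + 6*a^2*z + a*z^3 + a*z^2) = -30*a^5*z - 30*a^5 - 11*a^4*z^2 - 11*a^4*z + 29*a^3*z^3 + 29*a^3*z^2 + 11*a^2*z^4 + 11*a^2*z^3 + a*z^5 + a*z^4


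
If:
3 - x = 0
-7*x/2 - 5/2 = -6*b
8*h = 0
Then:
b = 13/6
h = 0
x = 3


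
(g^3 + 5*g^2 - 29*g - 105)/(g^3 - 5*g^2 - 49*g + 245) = (g + 3)/(g - 7)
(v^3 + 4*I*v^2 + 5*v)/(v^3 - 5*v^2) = (v^2 + 4*I*v + 5)/(v*(v - 5))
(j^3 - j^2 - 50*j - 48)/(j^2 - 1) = (j^2 - 2*j - 48)/(j - 1)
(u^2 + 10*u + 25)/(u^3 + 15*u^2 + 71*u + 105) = (u + 5)/(u^2 + 10*u + 21)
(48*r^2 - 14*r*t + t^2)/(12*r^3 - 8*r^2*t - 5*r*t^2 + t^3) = (8*r - t)/(2*r^2 - r*t - t^2)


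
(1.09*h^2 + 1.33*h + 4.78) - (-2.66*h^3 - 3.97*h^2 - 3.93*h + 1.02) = 2.66*h^3 + 5.06*h^2 + 5.26*h + 3.76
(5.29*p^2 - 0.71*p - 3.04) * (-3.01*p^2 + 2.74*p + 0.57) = -15.9229*p^4 + 16.6317*p^3 + 10.2203*p^2 - 8.7343*p - 1.7328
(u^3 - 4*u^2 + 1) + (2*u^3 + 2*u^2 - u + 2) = 3*u^3 - 2*u^2 - u + 3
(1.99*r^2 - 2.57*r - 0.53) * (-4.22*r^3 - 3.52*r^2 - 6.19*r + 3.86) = -8.3978*r^5 + 3.8406*r^4 - 1.0351*r^3 + 25.4553*r^2 - 6.6395*r - 2.0458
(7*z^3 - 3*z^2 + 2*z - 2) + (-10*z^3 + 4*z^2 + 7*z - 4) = -3*z^3 + z^2 + 9*z - 6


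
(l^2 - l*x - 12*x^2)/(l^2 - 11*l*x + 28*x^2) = (-l - 3*x)/(-l + 7*x)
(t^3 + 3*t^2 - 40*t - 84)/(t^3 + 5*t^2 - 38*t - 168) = (t + 2)/(t + 4)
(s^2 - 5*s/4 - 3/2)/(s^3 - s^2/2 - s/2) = (-4*s^2 + 5*s + 6)/(2*s*(-2*s^2 + s + 1))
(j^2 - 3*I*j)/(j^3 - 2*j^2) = (j - 3*I)/(j*(j - 2))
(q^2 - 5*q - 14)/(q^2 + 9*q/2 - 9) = 2*(q^2 - 5*q - 14)/(2*q^2 + 9*q - 18)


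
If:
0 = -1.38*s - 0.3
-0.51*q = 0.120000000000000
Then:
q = -0.24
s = -0.22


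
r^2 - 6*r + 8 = (r - 4)*(r - 2)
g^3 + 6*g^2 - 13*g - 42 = (g - 3)*(g + 2)*(g + 7)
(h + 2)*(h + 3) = h^2 + 5*h + 6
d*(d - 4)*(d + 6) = d^3 + 2*d^2 - 24*d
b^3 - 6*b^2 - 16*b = b*(b - 8)*(b + 2)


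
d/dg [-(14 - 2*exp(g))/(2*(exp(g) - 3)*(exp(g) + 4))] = (-exp(2*g) + 14*exp(g) - 5)*exp(g)/(exp(4*g) + 2*exp(3*g) - 23*exp(2*g) - 24*exp(g) + 144)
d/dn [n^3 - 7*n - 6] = 3*n^2 - 7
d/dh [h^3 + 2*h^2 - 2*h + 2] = 3*h^2 + 4*h - 2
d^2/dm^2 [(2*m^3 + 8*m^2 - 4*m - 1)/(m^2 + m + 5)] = 2*(-20*m^3 - 93*m^2 + 207*m + 224)/(m^6 + 3*m^5 + 18*m^4 + 31*m^3 + 90*m^2 + 75*m + 125)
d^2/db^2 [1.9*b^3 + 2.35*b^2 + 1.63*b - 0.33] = 11.4*b + 4.7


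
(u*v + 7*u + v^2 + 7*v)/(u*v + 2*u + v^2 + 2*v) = (v + 7)/(v + 2)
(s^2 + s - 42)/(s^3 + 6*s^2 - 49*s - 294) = (s - 6)/(s^2 - s - 42)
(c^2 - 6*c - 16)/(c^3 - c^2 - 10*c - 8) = (c - 8)/(c^2 - 3*c - 4)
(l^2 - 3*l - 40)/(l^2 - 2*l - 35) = (l - 8)/(l - 7)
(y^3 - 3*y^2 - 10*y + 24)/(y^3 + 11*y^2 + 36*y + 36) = (y^2 - 6*y + 8)/(y^2 + 8*y + 12)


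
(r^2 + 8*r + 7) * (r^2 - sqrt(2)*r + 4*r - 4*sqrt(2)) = r^4 - sqrt(2)*r^3 + 12*r^3 - 12*sqrt(2)*r^2 + 39*r^2 - 39*sqrt(2)*r + 28*r - 28*sqrt(2)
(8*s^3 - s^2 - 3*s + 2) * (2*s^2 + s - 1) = 16*s^5 + 6*s^4 - 15*s^3 + 2*s^2 + 5*s - 2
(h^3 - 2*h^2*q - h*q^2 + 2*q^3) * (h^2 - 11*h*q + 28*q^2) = h^5 - 13*h^4*q + 49*h^3*q^2 - 43*h^2*q^3 - 50*h*q^4 + 56*q^5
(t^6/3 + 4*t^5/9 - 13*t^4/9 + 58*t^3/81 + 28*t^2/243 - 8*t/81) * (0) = 0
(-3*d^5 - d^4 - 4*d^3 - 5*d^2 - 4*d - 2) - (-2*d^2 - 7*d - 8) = -3*d^5 - d^4 - 4*d^3 - 3*d^2 + 3*d + 6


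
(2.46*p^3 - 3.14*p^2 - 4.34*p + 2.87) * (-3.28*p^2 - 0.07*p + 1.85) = -8.0688*p^5 + 10.127*p^4 + 19.006*p^3 - 14.9188*p^2 - 8.2299*p + 5.3095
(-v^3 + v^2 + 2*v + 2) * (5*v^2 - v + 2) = -5*v^5 + 6*v^4 + 7*v^3 + 10*v^2 + 2*v + 4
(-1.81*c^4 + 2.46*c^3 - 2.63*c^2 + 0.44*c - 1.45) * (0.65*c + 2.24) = -1.1765*c^5 - 2.4554*c^4 + 3.8009*c^3 - 5.6052*c^2 + 0.0431000000000001*c - 3.248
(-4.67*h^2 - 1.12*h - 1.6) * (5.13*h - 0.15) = -23.9571*h^3 - 5.0451*h^2 - 8.04*h + 0.24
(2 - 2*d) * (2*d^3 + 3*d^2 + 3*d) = -4*d^4 - 2*d^3 + 6*d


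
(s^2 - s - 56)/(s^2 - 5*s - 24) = (s + 7)/(s + 3)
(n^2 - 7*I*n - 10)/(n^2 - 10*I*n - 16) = (n - 5*I)/(n - 8*I)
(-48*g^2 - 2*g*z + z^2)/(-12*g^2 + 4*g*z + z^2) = (-8*g + z)/(-2*g + z)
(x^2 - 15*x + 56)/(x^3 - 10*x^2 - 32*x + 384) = (x - 7)/(x^2 - 2*x - 48)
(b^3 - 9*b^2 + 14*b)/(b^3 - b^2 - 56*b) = (-b^2 + 9*b - 14)/(-b^2 + b + 56)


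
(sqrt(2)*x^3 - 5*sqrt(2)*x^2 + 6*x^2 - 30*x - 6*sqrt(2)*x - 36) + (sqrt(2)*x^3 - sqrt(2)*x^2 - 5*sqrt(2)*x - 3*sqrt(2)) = 2*sqrt(2)*x^3 - 6*sqrt(2)*x^2 + 6*x^2 - 30*x - 11*sqrt(2)*x - 36 - 3*sqrt(2)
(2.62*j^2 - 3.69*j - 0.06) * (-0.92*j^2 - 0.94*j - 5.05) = -2.4104*j^4 + 0.932*j^3 - 9.7072*j^2 + 18.6909*j + 0.303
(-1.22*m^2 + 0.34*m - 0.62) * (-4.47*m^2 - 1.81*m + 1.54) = 5.4534*m^4 + 0.6884*m^3 + 0.2772*m^2 + 1.6458*m - 0.9548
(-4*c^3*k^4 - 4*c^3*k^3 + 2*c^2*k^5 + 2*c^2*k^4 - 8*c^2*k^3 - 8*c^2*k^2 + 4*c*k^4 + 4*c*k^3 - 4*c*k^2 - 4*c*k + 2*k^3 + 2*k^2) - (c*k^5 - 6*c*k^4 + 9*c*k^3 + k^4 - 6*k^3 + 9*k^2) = -4*c^3*k^4 - 4*c^3*k^3 + 2*c^2*k^5 + 2*c^2*k^4 - 8*c^2*k^3 - 8*c^2*k^2 - c*k^5 + 10*c*k^4 - 5*c*k^3 - 4*c*k^2 - 4*c*k - k^4 + 8*k^3 - 7*k^2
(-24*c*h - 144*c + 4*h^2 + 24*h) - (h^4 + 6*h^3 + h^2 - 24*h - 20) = -24*c*h - 144*c - h^4 - 6*h^3 + 3*h^2 + 48*h + 20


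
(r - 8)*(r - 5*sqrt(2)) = r^2 - 8*r - 5*sqrt(2)*r + 40*sqrt(2)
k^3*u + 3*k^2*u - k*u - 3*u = (k - 1)*(k + 3)*(k*u + u)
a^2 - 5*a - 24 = (a - 8)*(a + 3)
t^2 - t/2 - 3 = (t - 2)*(t + 3/2)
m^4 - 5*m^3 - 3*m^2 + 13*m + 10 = (m - 5)*(m - 2)*(m + 1)^2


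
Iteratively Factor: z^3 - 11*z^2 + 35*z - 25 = (z - 5)*(z^2 - 6*z + 5) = (z - 5)*(z - 1)*(z - 5)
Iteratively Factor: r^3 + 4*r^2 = (r + 4)*(r^2) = r*(r + 4)*(r)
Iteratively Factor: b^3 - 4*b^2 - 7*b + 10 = (b + 2)*(b^2 - 6*b + 5) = (b - 5)*(b + 2)*(b - 1)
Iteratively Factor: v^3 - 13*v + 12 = (v - 3)*(v^2 + 3*v - 4) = (v - 3)*(v - 1)*(v + 4)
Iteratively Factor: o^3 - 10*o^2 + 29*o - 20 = (o - 5)*(o^2 - 5*o + 4) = (o - 5)*(o - 4)*(o - 1)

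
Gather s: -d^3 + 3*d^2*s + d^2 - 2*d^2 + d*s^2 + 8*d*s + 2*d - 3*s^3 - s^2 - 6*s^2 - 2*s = -d^3 - d^2 + 2*d - 3*s^3 + s^2*(d - 7) + s*(3*d^2 + 8*d - 2)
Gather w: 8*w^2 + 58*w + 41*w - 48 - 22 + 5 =8*w^2 + 99*w - 65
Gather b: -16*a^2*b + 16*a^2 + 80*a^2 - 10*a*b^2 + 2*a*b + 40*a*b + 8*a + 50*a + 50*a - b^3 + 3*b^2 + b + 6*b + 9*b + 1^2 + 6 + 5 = 96*a^2 + 108*a - b^3 + b^2*(3 - 10*a) + b*(-16*a^2 + 42*a + 16) + 12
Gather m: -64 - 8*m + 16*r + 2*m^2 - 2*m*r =2*m^2 + m*(-2*r - 8) + 16*r - 64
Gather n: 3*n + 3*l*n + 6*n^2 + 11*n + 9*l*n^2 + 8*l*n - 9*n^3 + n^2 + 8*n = -9*n^3 + n^2*(9*l + 7) + n*(11*l + 22)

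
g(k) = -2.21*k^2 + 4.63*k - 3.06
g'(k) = 4.63 - 4.42*k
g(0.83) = -0.74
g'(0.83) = 0.96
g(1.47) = -1.03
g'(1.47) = -1.87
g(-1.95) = -20.49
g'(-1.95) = 13.25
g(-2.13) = -22.95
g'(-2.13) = 14.04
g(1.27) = -0.74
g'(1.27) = -0.98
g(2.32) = -4.21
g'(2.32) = -5.62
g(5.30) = -40.60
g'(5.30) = -18.80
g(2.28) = -3.99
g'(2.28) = -5.45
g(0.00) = -3.06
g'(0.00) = 4.63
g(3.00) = -9.06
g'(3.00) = -8.63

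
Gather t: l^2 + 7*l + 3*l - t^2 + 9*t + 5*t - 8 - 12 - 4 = l^2 + 10*l - t^2 + 14*t - 24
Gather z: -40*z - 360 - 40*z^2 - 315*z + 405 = -40*z^2 - 355*z + 45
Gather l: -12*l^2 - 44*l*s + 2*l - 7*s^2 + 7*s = -12*l^2 + l*(2 - 44*s) - 7*s^2 + 7*s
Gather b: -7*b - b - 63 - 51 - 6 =-8*b - 120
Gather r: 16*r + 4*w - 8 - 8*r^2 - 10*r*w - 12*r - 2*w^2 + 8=-8*r^2 + r*(4 - 10*w) - 2*w^2 + 4*w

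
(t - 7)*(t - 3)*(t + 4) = t^3 - 6*t^2 - 19*t + 84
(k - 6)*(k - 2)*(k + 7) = k^3 - k^2 - 44*k + 84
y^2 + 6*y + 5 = (y + 1)*(y + 5)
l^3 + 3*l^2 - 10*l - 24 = (l - 3)*(l + 2)*(l + 4)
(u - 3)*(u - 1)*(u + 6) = u^3 + 2*u^2 - 21*u + 18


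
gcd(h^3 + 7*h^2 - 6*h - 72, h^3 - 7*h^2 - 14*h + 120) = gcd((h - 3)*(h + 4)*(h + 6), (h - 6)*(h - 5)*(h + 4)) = h + 4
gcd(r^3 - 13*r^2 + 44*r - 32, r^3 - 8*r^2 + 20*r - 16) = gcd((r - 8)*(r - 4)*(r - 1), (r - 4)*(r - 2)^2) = r - 4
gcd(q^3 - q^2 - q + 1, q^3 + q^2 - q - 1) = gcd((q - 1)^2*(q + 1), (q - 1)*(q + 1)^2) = q^2 - 1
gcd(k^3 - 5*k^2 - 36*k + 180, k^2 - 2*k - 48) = k + 6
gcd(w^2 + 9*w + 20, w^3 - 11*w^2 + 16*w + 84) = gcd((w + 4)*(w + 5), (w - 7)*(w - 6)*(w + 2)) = 1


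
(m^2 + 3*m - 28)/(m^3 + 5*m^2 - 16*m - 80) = (m + 7)/(m^2 + 9*m + 20)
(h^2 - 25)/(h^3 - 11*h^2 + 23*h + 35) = (h + 5)/(h^2 - 6*h - 7)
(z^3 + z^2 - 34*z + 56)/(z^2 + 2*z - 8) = (z^2 + 3*z - 28)/(z + 4)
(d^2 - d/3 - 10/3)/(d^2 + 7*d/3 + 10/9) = 3*(d - 2)/(3*d + 2)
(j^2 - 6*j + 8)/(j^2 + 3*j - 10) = (j - 4)/(j + 5)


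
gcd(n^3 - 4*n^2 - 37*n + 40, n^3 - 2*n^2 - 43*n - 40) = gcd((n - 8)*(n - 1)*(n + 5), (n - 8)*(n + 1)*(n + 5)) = n^2 - 3*n - 40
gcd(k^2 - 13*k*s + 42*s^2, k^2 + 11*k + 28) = 1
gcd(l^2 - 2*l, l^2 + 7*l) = l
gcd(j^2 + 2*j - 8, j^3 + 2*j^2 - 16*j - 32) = j + 4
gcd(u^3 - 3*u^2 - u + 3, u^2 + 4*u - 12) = 1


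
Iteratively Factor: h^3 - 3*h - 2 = (h + 1)*(h^2 - h - 2) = (h - 2)*(h + 1)*(h + 1)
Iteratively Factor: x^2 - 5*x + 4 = (x - 4)*(x - 1)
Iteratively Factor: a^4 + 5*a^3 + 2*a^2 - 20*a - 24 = (a + 3)*(a^3 + 2*a^2 - 4*a - 8) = (a - 2)*(a + 3)*(a^2 + 4*a + 4) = (a - 2)*(a + 2)*(a + 3)*(a + 2)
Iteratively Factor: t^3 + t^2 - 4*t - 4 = (t + 2)*(t^2 - t - 2) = (t + 1)*(t + 2)*(t - 2)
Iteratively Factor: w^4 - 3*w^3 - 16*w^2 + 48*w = (w)*(w^3 - 3*w^2 - 16*w + 48) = w*(w - 4)*(w^2 + w - 12) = w*(w - 4)*(w - 3)*(w + 4)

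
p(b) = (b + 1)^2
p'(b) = 2*b + 2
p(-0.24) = 0.58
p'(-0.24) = 1.52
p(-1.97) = 0.94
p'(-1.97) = -1.94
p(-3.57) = 6.60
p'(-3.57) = -5.14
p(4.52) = 30.47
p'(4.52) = 11.04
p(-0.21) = 0.62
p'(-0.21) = 1.58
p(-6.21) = 27.14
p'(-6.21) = -10.42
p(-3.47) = 6.10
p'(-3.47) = -4.94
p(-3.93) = 8.58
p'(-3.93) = -5.86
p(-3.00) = 4.00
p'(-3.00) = -4.00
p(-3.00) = 4.00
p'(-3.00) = -4.00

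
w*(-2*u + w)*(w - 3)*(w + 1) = -2*u*w^3 + 4*u*w^2 + 6*u*w + w^4 - 2*w^3 - 3*w^2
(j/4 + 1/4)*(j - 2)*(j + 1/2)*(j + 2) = j^4/4 + 3*j^3/8 - 7*j^2/8 - 3*j/2 - 1/2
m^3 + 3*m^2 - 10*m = m*(m - 2)*(m + 5)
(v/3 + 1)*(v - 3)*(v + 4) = v^3/3 + 4*v^2/3 - 3*v - 12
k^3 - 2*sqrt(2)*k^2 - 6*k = k*(k - 3*sqrt(2))*(k + sqrt(2))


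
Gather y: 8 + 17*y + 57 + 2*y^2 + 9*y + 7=2*y^2 + 26*y + 72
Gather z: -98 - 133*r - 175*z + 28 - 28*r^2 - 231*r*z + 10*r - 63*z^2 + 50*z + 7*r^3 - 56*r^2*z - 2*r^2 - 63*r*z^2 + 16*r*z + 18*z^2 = 7*r^3 - 30*r^2 - 123*r + z^2*(-63*r - 45) + z*(-56*r^2 - 215*r - 125) - 70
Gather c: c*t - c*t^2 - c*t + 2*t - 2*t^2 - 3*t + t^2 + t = -c*t^2 - t^2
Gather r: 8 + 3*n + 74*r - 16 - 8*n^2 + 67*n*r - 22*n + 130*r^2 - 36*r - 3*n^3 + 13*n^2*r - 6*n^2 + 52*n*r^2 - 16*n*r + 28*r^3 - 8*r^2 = -3*n^3 - 14*n^2 - 19*n + 28*r^3 + r^2*(52*n + 122) + r*(13*n^2 + 51*n + 38) - 8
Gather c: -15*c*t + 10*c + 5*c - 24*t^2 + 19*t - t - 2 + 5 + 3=c*(15 - 15*t) - 24*t^2 + 18*t + 6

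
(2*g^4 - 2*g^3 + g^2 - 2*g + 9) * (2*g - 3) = 4*g^5 - 10*g^4 + 8*g^3 - 7*g^2 + 24*g - 27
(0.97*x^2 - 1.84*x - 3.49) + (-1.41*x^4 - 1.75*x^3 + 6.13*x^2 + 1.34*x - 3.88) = -1.41*x^4 - 1.75*x^3 + 7.1*x^2 - 0.5*x - 7.37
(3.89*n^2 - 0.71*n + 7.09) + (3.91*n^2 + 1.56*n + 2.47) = 7.8*n^2 + 0.85*n + 9.56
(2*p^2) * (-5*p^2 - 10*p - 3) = -10*p^4 - 20*p^3 - 6*p^2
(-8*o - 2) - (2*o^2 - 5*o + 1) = -2*o^2 - 3*o - 3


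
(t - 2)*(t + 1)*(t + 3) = t^3 + 2*t^2 - 5*t - 6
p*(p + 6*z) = p^2 + 6*p*z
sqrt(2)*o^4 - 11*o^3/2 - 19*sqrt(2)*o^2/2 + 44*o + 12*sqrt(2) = (o - 3*sqrt(2))*(o - 2*sqrt(2))*(o + 2*sqrt(2))*(sqrt(2)*o + 1/2)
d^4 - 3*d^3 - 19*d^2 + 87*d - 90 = (d - 3)^2*(d - 2)*(d + 5)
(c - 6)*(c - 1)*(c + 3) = c^3 - 4*c^2 - 15*c + 18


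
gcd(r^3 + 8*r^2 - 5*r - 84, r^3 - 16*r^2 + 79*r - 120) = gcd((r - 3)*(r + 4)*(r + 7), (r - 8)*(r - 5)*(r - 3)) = r - 3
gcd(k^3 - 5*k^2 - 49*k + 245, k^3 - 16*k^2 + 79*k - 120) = k - 5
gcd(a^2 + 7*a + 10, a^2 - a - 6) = a + 2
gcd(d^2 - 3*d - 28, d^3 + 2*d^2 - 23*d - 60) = d + 4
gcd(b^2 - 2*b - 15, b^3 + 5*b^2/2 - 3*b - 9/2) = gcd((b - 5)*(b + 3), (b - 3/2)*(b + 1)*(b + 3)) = b + 3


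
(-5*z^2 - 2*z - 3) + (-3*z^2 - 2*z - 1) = -8*z^2 - 4*z - 4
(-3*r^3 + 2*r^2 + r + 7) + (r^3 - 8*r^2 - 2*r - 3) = -2*r^3 - 6*r^2 - r + 4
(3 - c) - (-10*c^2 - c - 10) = 10*c^2 + 13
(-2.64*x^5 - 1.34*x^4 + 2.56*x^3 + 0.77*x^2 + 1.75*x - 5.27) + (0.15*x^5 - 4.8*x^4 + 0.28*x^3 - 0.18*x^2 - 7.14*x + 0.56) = -2.49*x^5 - 6.14*x^4 + 2.84*x^3 + 0.59*x^2 - 5.39*x - 4.71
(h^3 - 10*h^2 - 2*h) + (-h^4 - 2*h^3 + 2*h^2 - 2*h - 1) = -h^4 - h^3 - 8*h^2 - 4*h - 1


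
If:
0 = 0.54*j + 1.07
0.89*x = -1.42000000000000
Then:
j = -1.98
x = -1.60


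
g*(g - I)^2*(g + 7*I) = g^4 + 5*I*g^3 + 13*g^2 - 7*I*g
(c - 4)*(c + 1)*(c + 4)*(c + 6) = c^4 + 7*c^3 - 10*c^2 - 112*c - 96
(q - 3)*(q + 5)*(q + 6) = q^3 + 8*q^2 - 3*q - 90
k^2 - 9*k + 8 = (k - 8)*(k - 1)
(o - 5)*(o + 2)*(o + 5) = o^3 + 2*o^2 - 25*o - 50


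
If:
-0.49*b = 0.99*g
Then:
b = -2.02040816326531*g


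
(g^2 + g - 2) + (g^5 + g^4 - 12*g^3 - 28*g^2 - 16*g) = g^5 + g^4 - 12*g^3 - 27*g^2 - 15*g - 2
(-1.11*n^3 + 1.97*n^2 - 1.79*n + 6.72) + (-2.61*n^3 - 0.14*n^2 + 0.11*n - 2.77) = -3.72*n^3 + 1.83*n^2 - 1.68*n + 3.95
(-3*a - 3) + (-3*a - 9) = -6*a - 12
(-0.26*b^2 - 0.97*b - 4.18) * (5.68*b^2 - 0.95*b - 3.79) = -1.4768*b^4 - 5.2626*b^3 - 21.8355*b^2 + 7.6473*b + 15.8422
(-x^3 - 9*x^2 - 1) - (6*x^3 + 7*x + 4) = -7*x^3 - 9*x^2 - 7*x - 5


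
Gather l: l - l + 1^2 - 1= 0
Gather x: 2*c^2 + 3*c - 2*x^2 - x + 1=2*c^2 + 3*c - 2*x^2 - x + 1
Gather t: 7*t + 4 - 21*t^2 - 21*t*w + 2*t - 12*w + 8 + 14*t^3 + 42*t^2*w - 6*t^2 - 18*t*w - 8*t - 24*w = 14*t^3 + t^2*(42*w - 27) + t*(1 - 39*w) - 36*w + 12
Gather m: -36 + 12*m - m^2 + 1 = -m^2 + 12*m - 35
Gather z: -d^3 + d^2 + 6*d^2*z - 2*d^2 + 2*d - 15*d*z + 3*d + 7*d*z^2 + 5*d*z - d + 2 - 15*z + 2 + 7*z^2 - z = -d^3 - d^2 + 4*d + z^2*(7*d + 7) + z*(6*d^2 - 10*d - 16) + 4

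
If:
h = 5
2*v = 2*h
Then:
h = 5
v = 5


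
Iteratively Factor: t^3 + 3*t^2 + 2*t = (t + 2)*(t^2 + t) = t*(t + 2)*(t + 1)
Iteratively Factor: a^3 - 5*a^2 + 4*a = (a - 4)*(a^2 - a) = (a - 4)*(a - 1)*(a)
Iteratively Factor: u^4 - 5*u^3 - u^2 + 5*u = (u + 1)*(u^3 - 6*u^2 + 5*u) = (u - 1)*(u + 1)*(u^2 - 5*u) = (u - 5)*(u - 1)*(u + 1)*(u)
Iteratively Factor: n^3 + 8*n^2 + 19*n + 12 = (n + 4)*(n^2 + 4*n + 3) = (n + 1)*(n + 4)*(n + 3)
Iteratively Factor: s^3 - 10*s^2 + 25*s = (s - 5)*(s^2 - 5*s) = (s - 5)^2*(s)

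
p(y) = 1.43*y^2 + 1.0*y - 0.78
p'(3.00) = 9.58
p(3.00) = 15.09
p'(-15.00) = -41.90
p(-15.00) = 305.97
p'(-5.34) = -14.27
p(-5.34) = 34.66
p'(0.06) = 1.17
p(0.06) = -0.71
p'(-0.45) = -0.29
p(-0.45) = -0.94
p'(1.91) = 6.46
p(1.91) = 6.35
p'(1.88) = 6.38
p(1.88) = 6.15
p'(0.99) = 3.83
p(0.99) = 1.61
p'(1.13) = 4.23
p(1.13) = 2.18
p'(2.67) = 8.64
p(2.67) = 12.08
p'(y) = 2.86*y + 1.0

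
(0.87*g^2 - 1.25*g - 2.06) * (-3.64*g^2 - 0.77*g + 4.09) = -3.1668*g^4 + 3.8801*g^3 + 12.0192*g^2 - 3.5263*g - 8.4254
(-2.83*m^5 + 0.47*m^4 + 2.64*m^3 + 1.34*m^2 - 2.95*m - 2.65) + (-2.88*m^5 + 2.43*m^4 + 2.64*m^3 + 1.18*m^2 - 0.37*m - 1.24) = -5.71*m^5 + 2.9*m^4 + 5.28*m^3 + 2.52*m^2 - 3.32*m - 3.89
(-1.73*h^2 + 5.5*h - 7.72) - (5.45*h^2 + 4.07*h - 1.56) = -7.18*h^2 + 1.43*h - 6.16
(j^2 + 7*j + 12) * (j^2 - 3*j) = j^4 + 4*j^3 - 9*j^2 - 36*j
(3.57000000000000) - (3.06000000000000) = 0.510000000000000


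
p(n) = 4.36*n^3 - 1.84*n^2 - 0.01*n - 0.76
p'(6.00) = 448.79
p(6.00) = 874.70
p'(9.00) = 1026.35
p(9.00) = 3028.55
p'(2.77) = 90.16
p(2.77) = 77.76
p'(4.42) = 239.26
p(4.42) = 339.74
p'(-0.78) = 10.82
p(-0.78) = -3.94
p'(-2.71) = 106.02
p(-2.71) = -101.02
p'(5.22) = 337.19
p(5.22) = 569.20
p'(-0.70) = 8.98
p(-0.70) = -3.15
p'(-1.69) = 43.57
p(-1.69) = -27.04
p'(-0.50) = 5.10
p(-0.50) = -1.76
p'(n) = 13.08*n^2 - 3.68*n - 0.01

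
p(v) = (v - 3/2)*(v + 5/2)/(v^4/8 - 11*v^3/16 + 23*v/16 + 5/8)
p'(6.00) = -2.03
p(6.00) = 1.68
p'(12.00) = -0.03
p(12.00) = 0.11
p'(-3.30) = -0.04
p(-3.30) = 0.11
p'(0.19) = 7.58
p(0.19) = -3.94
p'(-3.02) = -0.09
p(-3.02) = 0.09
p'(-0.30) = 109.64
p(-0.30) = -18.56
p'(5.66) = -4.76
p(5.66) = 2.74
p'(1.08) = 1.90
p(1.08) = -1.01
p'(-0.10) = 25.08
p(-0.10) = -7.97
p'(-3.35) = -0.03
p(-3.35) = 0.11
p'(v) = (v - 3/2)*(v + 5/2)*(-v^3/2 + 33*v^2/16 - 23/16)/(v^4/8 - 11*v^3/16 + 23*v/16 + 5/8)^2 + (v - 3/2)/(v^4/8 - 11*v^3/16 + 23*v/16 + 5/8) + (v + 5/2)/(v^4/8 - 11*v^3/16 + 23*v/16 + 5/8)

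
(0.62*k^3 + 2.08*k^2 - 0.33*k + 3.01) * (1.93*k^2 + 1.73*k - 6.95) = 1.1966*k^5 + 5.087*k^4 - 1.3475*k^3 - 9.2176*k^2 + 7.5008*k - 20.9195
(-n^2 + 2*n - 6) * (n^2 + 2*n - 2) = -n^4 - 16*n + 12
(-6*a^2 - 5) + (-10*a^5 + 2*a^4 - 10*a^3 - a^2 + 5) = -10*a^5 + 2*a^4 - 10*a^3 - 7*a^2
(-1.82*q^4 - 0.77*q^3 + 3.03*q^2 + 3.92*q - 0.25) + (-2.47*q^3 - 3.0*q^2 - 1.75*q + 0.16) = -1.82*q^4 - 3.24*q^3 + 0.0299999999999998*q^2 + 2.17*q - 0.09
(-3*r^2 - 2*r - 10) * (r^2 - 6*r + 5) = -3*r^4 + 16*r^3 - 13*r^2 + 50*r - 50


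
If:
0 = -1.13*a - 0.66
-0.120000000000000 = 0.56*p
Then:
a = -0.58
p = -0.21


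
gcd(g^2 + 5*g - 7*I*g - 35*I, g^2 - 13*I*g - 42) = g - 7*I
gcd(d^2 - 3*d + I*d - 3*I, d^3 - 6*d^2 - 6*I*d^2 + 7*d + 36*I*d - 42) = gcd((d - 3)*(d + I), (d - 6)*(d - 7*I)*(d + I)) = d + I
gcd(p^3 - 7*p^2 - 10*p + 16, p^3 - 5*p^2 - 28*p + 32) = p^2 - 9*p + 8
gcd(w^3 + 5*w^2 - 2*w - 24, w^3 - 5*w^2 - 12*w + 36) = w^2 + w - 6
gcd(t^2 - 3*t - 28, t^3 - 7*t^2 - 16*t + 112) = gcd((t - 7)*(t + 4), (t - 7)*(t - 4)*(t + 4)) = t^2 - 3*t - 28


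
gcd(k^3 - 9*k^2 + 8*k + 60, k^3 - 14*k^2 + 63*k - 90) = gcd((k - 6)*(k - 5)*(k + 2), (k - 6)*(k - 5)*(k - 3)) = k^2 - 11*k + 30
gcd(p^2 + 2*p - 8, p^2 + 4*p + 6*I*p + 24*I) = p + 4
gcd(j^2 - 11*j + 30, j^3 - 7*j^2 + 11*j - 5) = j - 5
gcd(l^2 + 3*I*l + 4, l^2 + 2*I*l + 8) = l + 4*I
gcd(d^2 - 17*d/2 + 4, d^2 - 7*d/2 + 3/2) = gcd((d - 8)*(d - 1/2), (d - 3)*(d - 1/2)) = d - 1/2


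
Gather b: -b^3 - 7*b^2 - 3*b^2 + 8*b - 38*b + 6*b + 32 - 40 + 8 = -b^3 - 10*b^2 - 24*b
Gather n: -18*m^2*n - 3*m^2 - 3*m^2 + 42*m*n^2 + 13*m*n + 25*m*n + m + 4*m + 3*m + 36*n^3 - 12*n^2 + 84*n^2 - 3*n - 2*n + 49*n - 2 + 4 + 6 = -6*m^2 + 8*m + 36*n^3 + n^2*(42*m + 72) + n*(-18*m^2 + 38*m + 44) + 8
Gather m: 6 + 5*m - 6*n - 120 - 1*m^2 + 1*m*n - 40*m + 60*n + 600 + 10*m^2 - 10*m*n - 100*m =9*m^2 + m*(-9*n - 135) + 54*n + 486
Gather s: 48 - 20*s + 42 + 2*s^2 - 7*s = 2*s^2 - 27*s + 90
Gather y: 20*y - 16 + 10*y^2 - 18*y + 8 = 10*y^2 + 2*y - 8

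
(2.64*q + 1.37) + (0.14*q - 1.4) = 2.78*q - 0.0299999999999998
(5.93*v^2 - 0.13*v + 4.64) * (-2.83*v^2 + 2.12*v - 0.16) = -16.7819*v^4 + 12.9395*v^3 - 14.3556*v^2 + 9.8576*v - 0.7424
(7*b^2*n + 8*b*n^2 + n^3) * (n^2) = 7*b^2*n^3 + 8*b*n^4 + n^5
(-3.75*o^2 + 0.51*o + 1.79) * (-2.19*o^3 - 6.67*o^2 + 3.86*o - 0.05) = 8.2125*o^5 + 23.8956*o^4 - 21.7968*o^3 - 9.7832*o^2 + 6.8839*o - 0.0895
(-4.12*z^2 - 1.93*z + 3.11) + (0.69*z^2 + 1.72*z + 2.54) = -3.43*z^2 - 0.21*z + 5.65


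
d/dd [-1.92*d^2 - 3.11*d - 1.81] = -3.84*d - 3.11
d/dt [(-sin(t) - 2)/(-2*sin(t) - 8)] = cos(t)/(sin(t) + 4)^2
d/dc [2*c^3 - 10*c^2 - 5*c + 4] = 6*c^2 - 20*c - 5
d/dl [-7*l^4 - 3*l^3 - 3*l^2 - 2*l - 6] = -28*l^3 - 9*l^2 - 6*l - 2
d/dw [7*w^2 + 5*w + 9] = 14*w + 5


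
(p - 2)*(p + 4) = p^2 + 2*p - 8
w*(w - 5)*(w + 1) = w^3 - 4*w^2 - 5*w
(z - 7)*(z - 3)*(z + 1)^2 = z^4 - 8*z^3 + 2*z^2 + 32*z + 21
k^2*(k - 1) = k^3 - k^2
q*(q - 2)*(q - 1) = q^3 - 3*q^2 + 2*q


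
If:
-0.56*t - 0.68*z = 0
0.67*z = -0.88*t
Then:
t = 0.00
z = 0.00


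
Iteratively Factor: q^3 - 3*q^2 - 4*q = (q)*(q^2 - 3*q - 4) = q*(q - 4)*(q + 1)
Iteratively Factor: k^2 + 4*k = (k + 4)*(k)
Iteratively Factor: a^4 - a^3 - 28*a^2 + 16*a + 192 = (a - 4)*(a^3 + 3*a^2 - 16*a - 48) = (a - 4)*(a + 3)*(a^2 - 16) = (a - 4)*(a + 3)*(a + 4)*(a - 4)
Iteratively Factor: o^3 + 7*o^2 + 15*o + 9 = (o + 1)*(o^2 + 6*o + 9) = (o + 1)*(o + 3)*(o + 3)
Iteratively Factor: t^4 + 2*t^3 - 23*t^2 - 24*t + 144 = (t + 4)*(t^3 - 2*t^2 - 15*t + 36) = (t - 3)*(t + 4)*(t^2 + t - 12) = (t - 3)*(t + 4)^2*(t - 3)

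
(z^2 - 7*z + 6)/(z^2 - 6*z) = (z - 1)/z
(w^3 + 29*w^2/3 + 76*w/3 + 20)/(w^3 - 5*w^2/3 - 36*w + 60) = (3*w^2 + 11*w + 10)/(3*w^2 - 23*w + 30)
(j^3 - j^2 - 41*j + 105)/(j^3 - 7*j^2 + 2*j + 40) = (j^2 + 4*j - 21)/(j^2 - 2*j - 8)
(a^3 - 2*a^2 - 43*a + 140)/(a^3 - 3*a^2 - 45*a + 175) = (a - 4)/(a - 5)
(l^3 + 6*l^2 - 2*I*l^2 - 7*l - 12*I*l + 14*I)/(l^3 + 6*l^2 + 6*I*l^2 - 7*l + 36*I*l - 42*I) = (l - 2*I)/(l + 6*I)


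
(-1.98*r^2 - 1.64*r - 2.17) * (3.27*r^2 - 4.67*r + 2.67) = -6.4746*r^4 + 3.8838*r^3 - 4.7237*r^2 + 5.7551*r - 5.7939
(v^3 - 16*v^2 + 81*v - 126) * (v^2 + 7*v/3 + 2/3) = v^5 - 41*v^4/3 + 133*v^3/3 + 157*v^2/3 - 240*v - 84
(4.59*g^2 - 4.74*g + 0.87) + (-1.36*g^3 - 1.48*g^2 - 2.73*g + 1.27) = -1.36*g^3 + 3.11*g^2 - 7.47*g + 2.14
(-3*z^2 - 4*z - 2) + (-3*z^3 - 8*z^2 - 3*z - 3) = -3*z^3 - 11*z^2 - 7*z - 5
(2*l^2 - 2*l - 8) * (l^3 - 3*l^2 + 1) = 2*l^5 - 8*l^4 - 2*l^3 + 26*l^2 - 2*l - 8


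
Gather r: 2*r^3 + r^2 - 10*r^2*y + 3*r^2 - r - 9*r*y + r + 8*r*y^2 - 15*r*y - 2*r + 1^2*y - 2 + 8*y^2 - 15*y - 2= 2*r^3 + r^2*(4 - 10*y) + r*(8*y^2 - 24*y - 2) + 8*y^2 - 14*y - 4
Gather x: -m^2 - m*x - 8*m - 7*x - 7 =-m^2 - 8*m + x*(-m - 7) - 7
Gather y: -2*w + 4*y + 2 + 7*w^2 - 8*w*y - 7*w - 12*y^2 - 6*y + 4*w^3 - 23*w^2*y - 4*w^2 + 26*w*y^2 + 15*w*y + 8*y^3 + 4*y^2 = 4*w^3 + 3*w^2 - 9*w + 8*y^3 + y^2*(26*w - 8) + y*(-23*w^2 + 7*w - 2) + 2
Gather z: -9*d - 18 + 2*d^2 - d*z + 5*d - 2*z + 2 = 2*d^2 - 4*d + z*(-d - 2) - 16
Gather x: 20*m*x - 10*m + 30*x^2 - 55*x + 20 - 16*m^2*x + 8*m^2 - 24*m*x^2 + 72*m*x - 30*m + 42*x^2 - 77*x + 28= 8*m^2 - 40*m + x^2*(72 - 24*m) + x*(-16*m^2 + 92*m - 132) + 48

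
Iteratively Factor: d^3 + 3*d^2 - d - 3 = (d + 1)*(d^2 + 2*d - 3) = (d - 1)*(d + 1)*(d + 3)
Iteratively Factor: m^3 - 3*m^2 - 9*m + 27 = (m + 3)*(m^2 - 6*m + 9) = (m - 3)*(m + 3)*(m - 3)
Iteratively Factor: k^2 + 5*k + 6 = (k + 3)*(k + 2)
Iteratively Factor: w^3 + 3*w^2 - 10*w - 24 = (w + 4)*(w^2 - w - 6) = (w + 2)*(w + 4)*(w - 3)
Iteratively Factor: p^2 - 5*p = (p)*(p - 5)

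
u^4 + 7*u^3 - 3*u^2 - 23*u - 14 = (u - 2)*(u + 1)^2*(u + 7)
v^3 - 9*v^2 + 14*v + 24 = (v - 6)*(v - 4)*(v + 1)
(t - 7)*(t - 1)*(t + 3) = t^3 - 5*t^2 - 17*t + 21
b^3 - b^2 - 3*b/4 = b*(b - 3/2)*(b + 1/2)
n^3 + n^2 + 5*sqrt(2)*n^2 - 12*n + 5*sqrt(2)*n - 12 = (n + 1)*(n - sqrt(2))*(n + 6*sqrt(2))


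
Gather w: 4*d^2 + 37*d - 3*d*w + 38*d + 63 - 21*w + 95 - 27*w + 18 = 4*d^2 + 75*d + w*(-3*d - 48) + 176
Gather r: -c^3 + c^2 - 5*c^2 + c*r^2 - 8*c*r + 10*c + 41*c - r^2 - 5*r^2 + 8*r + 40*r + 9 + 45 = -c^3 - 4*c^2 + 51*c + r^2*(c - 6) + r*(48 - 8*c) + 54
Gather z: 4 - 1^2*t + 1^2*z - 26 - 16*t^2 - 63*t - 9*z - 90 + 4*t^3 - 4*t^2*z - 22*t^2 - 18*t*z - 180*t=4*t^3 - 38*t^2 - 244*t + z*(-4*t^2 - 18*t - 8) - 112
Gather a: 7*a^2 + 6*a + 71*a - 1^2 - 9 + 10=7*a^2 + 77*a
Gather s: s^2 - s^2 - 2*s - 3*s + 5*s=0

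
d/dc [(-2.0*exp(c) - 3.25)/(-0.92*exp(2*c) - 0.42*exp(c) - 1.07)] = (-1.84*exp(2*c) - 5.98*exp(c) + 0.775)*exp(c)/(0.8464*exp(4*c) + 0.7728*exp(3*c) + 2.1452*exp(2*c) + 0.8988*exp(c) + 1.1449)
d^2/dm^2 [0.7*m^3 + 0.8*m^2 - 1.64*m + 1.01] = 4.2*m + 1.6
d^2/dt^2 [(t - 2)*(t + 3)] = 2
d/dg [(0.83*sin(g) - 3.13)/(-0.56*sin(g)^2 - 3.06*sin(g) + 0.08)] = (0.4648*sin(g)^2 - 3.5056*sin(g) - 9.5114)*cos(g)/(0.3136*sin(g)^4 + 3.4272*sin(g)^3 + 9.274*sin(g)^2 - 0.4896*sin(g) + 0.0064)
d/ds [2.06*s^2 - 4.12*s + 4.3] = 4.12*s - 4.12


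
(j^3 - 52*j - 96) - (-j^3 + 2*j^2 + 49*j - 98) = 2*j^3 - 2*j^2 - 101*j + 2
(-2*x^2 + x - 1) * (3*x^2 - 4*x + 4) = -6*x^4 + 11*x^3 - 15*x^2 + 8*x - 4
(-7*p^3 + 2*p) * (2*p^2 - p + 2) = -14*p^5 + 7*p^4 - 10*p^3 - 2*p^2 + 4*p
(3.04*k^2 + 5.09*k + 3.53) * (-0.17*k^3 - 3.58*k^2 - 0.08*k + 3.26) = -0.5168*k^5 - 11.7485*k^4 - 19.0655*k^3 - 3.1342*k^2 + 16.311*k + 11.5078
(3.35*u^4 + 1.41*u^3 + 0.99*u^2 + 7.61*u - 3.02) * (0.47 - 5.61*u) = -18.7935*u^5 - 6.3356*u^4 - 4.8912*u^3 - 42.2268*u^2 + 20.5189*u - 1.4194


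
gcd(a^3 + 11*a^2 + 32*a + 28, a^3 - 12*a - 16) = a^2 + 4*a + 4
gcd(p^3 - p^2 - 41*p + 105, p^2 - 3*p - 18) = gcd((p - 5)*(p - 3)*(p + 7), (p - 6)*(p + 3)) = 1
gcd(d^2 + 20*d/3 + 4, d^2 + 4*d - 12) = d + 6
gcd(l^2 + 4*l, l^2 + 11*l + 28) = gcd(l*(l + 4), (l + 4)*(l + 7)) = l + 4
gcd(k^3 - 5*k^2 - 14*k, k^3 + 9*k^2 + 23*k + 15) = 1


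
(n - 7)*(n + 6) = n^2 - n - 42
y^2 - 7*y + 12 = (y - 4)*(y - 3)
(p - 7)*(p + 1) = p^2 - 6*p - 7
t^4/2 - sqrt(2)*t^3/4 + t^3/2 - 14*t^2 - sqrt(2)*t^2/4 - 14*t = t*(t/2 + 1/2)*(t - 4*sqrt(2))*(t + 7*sqrt(2)/2)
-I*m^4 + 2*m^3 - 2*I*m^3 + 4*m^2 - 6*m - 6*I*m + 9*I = (m + 3)*(m - I)*(m + 3*I)*(-I*m + I)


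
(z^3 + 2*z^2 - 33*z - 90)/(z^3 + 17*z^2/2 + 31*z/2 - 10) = 2*(z^2 - 3*z - 18)/(2*z^2 + 7*z - 4)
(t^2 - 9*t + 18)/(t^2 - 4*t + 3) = (t - 6)/(t - 1)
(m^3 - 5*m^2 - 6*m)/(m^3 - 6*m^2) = (m + 1)/m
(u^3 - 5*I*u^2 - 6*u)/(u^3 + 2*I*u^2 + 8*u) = (u - 3*I)/(u + 4*I)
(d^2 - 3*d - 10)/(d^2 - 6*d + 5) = (d + 2)/(d - 1)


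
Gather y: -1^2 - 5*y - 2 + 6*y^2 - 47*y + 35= 6*y^2 - 52*y + 32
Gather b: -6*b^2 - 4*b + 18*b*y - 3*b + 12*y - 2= -6*b^2 + b*(18*y - 7) + 12*y - 2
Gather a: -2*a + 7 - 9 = -2*a - 2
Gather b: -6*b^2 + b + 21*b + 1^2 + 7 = -6*b^2 + 22*b + 8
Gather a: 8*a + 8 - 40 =8*a - 32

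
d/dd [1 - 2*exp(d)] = -2*exp(d)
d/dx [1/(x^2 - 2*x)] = 2*(1 - x)/(x^2*(x - 2)^2)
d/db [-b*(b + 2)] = -2*b - 2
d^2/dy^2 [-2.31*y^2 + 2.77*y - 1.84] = -4.62000000000000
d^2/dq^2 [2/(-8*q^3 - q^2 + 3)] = 4*(-4*q^2*(12*q + 1)^2 + (24*q + 1)*(8*q^3 + q^2 - 3))/(8*q^3 + q^2 - 3)^3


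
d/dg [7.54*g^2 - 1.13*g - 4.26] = 15.08*g - 1.13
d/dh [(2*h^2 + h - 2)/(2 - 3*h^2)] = (3*h^2 - 4*h + 2)/(9*h^4 - 12*h^2 + 4)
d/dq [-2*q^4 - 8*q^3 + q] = -8*q^3 - 24*q^2 + 1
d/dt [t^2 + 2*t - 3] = 2*t + 2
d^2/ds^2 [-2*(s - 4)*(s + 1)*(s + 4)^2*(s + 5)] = -40*s^3 - 240*s^2 - 156*s + 560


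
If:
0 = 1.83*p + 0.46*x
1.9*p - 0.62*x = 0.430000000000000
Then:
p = 0.10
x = -0.39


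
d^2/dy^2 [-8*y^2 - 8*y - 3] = -16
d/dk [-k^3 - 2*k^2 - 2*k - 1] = -3*k^2 - 4*k - 2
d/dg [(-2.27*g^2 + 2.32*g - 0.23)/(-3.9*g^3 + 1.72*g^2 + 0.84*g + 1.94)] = (-8.853*g^4 + 18.096*g^3 - 8.5882*g^2 - 8.0164*g + 4.694)/(15.21*g^6 - 13.416*g^5 - 3.5936*g^4 - 12.2424*g^3 + 7.3792*g^2 + 3.2592*g + 3.7636)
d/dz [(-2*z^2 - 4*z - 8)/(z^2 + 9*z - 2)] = 2*(-7*z^2 + 12*z + 40)/(z^4 + 18*z^3 + 77*z^2 - 36*z + 4)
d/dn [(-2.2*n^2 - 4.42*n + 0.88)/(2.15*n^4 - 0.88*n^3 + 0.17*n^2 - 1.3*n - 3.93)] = (9.46*n^5 + 26.573*n^4 - 15.3472*n^3 + 5.9346*n^2 + 16.9928*n + 18.5146)/(4.6225*n^8 - 3.784*n^7 + 1.5054*n^6 - 5.8892*n^5 - 14.5821*n^4 + 6.4748*n^3 + 0.3538*n^2 + 10.218*n + 15.4449)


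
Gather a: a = a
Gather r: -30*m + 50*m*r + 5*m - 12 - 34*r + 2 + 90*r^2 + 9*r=-25*m + 90*r^2 + r*(50*m - 25) - 10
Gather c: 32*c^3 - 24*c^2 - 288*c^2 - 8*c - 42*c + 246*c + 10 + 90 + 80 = 32*c^3 - 312*c^2 + 196*c + 180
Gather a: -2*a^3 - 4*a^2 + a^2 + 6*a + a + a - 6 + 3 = -2*a^3 - 3*a^2 + 8*a - 3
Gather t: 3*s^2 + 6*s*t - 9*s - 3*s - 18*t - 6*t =3*s^2 - 12*s + t*(6*s - 24)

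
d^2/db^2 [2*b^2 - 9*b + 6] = 4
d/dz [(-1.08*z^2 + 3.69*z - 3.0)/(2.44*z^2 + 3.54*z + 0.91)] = (-12.8268*z^2 + 12.6744*z + 13.9779)/(5.9536*z^4 + 17.2752*z^3 + 16.9724*z^2 + 6.4428*z + 0.8281)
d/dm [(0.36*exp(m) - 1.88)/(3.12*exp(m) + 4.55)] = 7.5036*exp(m)/(3.12*exp(m) + 4.55)^2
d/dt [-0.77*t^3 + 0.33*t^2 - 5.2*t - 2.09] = -2.31*t^2 + 0.66*t - 5.2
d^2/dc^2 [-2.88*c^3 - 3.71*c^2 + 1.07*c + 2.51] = -17.28*c - 7.42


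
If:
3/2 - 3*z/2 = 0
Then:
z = 1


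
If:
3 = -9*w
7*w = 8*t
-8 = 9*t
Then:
No Solution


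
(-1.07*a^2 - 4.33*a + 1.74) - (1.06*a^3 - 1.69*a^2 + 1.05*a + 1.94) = -1.06*a^3 + 0.62*a^2 - 5.38*a - 0.2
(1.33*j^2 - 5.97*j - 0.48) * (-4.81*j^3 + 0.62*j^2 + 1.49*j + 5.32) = -6.3973*j^5 + 29.5403*j^4 + 0.5891*j^3 - 2.1173*j^2 - 32.4756*j - 2.5536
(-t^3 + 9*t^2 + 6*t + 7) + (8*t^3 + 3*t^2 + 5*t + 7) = 7*t^3 + 12*t^2 + 11*t + 14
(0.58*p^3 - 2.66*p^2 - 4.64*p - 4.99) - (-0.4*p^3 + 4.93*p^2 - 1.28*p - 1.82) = 0.98*p^3 - 7.59*p^2 - 3.36*p - 3.17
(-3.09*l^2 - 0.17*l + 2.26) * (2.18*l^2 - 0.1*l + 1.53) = -6.7362*l^4 - 0.0616*l^3 + 0.216100000000001*l^2 - 0.4861*l + 3.4578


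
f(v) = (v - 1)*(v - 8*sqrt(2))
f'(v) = 2*v - 8*sqrt(2) - 1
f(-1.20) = 27.53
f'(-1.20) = -14.71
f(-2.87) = 54.89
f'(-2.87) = -18.05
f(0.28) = 7.94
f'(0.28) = -11.75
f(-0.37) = 16.01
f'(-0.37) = -13.05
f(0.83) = 1.78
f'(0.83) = -10.65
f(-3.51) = 66.85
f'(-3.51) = -19.33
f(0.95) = 0.52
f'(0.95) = -10.41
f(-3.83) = 73.14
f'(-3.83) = -19.97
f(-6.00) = 121.20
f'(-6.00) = -24.31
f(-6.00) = 121.20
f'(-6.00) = -24.31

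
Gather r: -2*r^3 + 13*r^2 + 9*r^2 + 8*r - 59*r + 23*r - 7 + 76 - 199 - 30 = -2*r^3 + 22*r^2 - 28*r - 160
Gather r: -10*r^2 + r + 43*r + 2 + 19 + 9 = -10*r^2 + 44*r + 30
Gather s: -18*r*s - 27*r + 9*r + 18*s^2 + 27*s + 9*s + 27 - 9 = -18*r + 18*s^2 + s*(36 - 18*r) + 18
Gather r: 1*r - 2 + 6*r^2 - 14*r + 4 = 6*r^2 - 13*r + 2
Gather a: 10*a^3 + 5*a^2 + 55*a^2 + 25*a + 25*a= 10*a^3 + 60*a^2 + 50*a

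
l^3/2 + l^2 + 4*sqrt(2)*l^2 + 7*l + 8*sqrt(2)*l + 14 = (l/2 + sqrt(2)/2)*(l + 2)*(l + 7*sqrt(2))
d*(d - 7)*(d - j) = d^3 - d^2*j - 7*d^2 + 7*d*j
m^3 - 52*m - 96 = (m - 8)*(m + 2)*(m + 6)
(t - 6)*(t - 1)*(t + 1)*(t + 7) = t^4 + t^3 - 43*t^2 - t + 42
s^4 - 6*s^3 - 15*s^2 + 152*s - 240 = (s - 4)^2*(s - 3)*(s + 5)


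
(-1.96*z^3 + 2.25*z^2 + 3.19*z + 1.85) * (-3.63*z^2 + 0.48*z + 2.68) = 7.1148*z^5 - 9.1083*z^4 - 15.7525*z^3 + 0.8457*z^2 + 9.4372*z + 4.958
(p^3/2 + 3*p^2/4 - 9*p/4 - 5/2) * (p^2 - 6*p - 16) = p^5/2 - 9*p^4/4 - 59*p^3/4 - p^2 + 51*p + 40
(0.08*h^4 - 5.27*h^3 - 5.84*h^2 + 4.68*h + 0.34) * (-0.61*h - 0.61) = -0.0488*h^5 + 3.1659*h^4 + 6.7771*h^3 + 0.7076*h^2 - 3.0622*h - 0.2074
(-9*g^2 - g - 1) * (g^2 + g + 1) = -9*g^4 - 10*g^3 - 11*g^2 - 2*g - 1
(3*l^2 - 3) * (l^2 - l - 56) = 3*l^4 - 3*l^3 - 171*l^2 + 3*l + 168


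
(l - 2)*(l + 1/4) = l^2 - 7*l/4 - 1/2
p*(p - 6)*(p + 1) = p^3 - 5*p^2 - 6*p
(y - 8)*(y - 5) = y^2 - 13*y + 40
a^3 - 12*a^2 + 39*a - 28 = (a - 7)*(a - 4)*(a - 1)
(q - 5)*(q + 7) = q^2 + 2*q - 35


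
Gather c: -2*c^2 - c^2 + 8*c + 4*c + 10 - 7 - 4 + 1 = -3*c^2 + 12*c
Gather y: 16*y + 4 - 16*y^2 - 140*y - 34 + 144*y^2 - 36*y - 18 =128*y^2 - 160*y - 48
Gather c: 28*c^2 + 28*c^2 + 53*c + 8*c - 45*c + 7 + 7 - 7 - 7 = 56*c^2 + 16*c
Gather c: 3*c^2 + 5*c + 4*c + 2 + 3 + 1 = 3*c^2 + 9*c + 6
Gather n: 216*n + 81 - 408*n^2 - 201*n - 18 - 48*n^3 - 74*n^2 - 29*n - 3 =-48*n^3 - 482*n^2 - 14*n + 60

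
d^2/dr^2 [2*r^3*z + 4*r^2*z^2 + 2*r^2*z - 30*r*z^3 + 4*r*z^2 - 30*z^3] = 4*z*(3*r + 2*z + 1)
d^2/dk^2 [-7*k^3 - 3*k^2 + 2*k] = -42*k - 6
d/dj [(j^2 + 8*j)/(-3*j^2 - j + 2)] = (23*j^2 + 4*j + 16)/(9*j^4 + 6*j^3 - 11*j^2 - 4*j + 4)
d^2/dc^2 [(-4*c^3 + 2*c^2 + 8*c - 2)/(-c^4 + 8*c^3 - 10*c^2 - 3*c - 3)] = 4*(2*c^9 - 3*c^8 - 60*c^7 + 330*c^6 - 918*c^5 + 1722*c^4 - 1190*c^3 - 222*c^2 + 576*c + 6)/(c^12 - 24*c^11 + 222*c^10 - 983*c^9 + 2085*c^8 - 1788*c^7 + 343*c^6 - 702*c^5 + 765*c^4 + 351*c^3 + 351*c^2 + 81*c + 27)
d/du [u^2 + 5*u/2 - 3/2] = 2*u + 5/2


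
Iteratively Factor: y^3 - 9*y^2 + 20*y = (y - 5)*(y^2 - 4*y) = y*(y - 5)*(y - 4)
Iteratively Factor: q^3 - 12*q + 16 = (q + 4)*(q^2 - 4*q + 4) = (q - 2)*(q + 4)*(q - 2)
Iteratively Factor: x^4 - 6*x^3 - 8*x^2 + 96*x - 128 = (x - 4)*(x^3 - 2*x^2 - 16*x + 32) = (x - 4)*(x - 2)*(x^2 - 16) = (x - 4)*(x - 2)*(x + 4)*(x - 4)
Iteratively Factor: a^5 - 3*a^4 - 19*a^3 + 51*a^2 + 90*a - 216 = (a - 4)*(a^4 + a^3 - 15*a^2 - 9*a + 54) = (a - 4)*(a - 2)*(a^3 + 3*a^2 - 9*a - 27) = (a - 4)*(a - 3)*(a - 2)*(a^2 + 6*a + 9) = (a - 4)*(a - 3)*(a - 2)*(a + 3)*(a + 3)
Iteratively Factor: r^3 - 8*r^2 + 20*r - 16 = (r - 4)*(r^2 - 4*r + 4) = (r - 4)*(r - 2)*(r - 2)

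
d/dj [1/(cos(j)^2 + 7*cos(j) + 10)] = (2*cos(j) + 7)*sin(j)/(cos(j)^2 + 7*cos(j) + 10)^2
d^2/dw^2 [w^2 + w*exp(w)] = w*exp(w) + 2*exp(w) + 2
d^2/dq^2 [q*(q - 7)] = 2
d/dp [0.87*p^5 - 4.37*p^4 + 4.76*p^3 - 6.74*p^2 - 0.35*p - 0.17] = 4.35*p^4 - 17.48*p^3 + 14.28*p^2 - 13.48*p - 0.35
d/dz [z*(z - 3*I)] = 2*z - 3*I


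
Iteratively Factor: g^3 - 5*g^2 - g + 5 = (g - 5)*(g^2 - 1) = (g - 5)*(g + 1)*(g - 1)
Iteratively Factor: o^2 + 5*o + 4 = (o + 4)*(o + 1)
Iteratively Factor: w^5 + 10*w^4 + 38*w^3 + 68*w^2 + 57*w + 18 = (w + 1)*(w^4 + 9*w^3 + 29*w^2 + 39*w + 18) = (w + 1)*(w + 2)*(w^3 + 7*w^2 + 15*w + 9) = (w + 1)*(w + 2)*(w + 3)*(w^2 + 4*w + 3) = (w + 1)^2*(w + 2)*(w + 3)*(w + 3)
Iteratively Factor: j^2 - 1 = (j - 1)*(j + 1)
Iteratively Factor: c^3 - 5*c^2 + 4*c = (c - 4)*(c^2 - c) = c*(c - 4)*(c - 1)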